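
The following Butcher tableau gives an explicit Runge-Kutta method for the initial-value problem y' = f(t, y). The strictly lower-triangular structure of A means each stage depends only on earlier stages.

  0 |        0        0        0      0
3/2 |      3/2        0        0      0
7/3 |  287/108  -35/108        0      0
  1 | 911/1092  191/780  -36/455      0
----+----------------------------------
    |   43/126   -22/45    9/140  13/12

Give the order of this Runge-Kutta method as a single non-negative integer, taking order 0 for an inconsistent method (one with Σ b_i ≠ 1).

b = (43/126, -22/45, 9/140, 13/12)
c = (0, 3/2, 7/3, 1)
Ac = (0, 0, -35/72, 19/104)
Σ b_i: 43/126·1 + (-22/45)·1 + 9/140·1 + 13/12·1 = 1 ✓
b·c: (-22/45)·3/2 + 9/140·7/3 + 13/12·1 = 1/2 ✓
b·c²: (-22/45)·9/4 + 9/140·49/9 + 13/12·1 = 1/3 ✓
b·Ac: 9/140·(-35/72) + 13/12·19/104 = 1/6 ✓
b·c³: (-22/45)·27/8 + 9/140·343/27 + 13/12·1 = 1/4 ✓
b·(c∘Ac): 9/140·(-245/216) + 13/12·19/104 = 1/8 ✓
b·Ac²: 9/140·(-35/48) + 13/12·25/208 = 1/12 ✓
b·A²c: 13/12·1/26 = 1/24 ✓; 4 stages ⇒ order 4.

4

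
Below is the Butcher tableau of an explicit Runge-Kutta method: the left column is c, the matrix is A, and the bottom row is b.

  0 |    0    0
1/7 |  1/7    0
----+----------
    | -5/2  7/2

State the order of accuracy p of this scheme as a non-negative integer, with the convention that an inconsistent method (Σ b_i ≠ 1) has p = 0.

b = (-5/2, 7/2)
c = (0, 1/7)
Σ b_i: (-5/2)·1 + 7/2·1 = 1 ✓
b·c: 7/2·1/7 = 1/2 ✓; 2 stages ⇒ order 2.

2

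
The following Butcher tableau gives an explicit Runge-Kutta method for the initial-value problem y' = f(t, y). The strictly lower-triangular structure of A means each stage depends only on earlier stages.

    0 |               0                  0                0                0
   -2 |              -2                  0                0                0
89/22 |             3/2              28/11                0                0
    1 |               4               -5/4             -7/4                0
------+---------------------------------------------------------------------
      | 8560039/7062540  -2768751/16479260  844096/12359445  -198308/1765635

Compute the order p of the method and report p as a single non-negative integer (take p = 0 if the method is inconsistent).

3

b = (8560039/7062540, -2768751/16479260, 844096/12359445, -198308/1765635)
c = (0, -2, 89/22, 1)
Ac = (0, 0, -56/11, -403/88)
Σ b_i: 8560039/7062540·1 + (-2768751/16479260)·1 + 844096/12359445·1 + (-198308/1765635)·1 = 1 ✓
b·c: (-2768751/16479260)·(-2) + 844096/12359445·89/22 + (-198308/1765635)·1 = 1/2 ✓
b·c²: (-2768751/16479260)·4 + 844096/12359445·7921/484 + (-198308/1765635)·1 = 1/3 ✓
b·Ac: 844096/12359445·(-56/11) + (-198308/1765635)·(-403/88) = 1/6 ✓
b·c³: (-2768751/16479260)·(-8) + 844096/12359445·704969/10648 + (-198308/1765635)·1 = 37247658/6473995 ≠ 1/4 ⇒ order 3.
b·(c∘Ac): 844096/12359445·(-2492/121) + (-198308/1765635)·(-403/88) = -1050197/1177090 ≠ 1/8
b·Ac²: 844096/12359445·112/11 + (-198308/1765635)·(-65127/1936) = 347549533/77687940 ≠ 1/12
b·A²c: (-198308/1765635)·98/11 = -1766744/1765635 ≠ 1/24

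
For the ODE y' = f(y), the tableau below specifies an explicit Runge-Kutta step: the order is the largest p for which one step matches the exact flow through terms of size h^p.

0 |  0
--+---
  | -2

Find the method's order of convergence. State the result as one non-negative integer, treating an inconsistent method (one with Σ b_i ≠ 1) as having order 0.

b = (-2)
c = (0)
Σ b_i: (-2)·1 = -2 ≠ 1 ⇒ order 0.

0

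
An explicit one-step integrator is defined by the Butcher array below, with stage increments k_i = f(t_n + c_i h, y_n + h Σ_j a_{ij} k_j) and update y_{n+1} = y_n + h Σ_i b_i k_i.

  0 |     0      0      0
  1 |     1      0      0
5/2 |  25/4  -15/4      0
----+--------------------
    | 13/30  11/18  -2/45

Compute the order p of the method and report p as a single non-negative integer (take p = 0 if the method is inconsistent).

3

b = (13/30, 11/18, -2/45)
c = (0, 1, 5/2)
Ac = (0, 0, -15/4)
Σ b_i: 13/30·1 + 11/18·1 + (-2/45)·1 = 1 ✓
b·c: 11/18·1 + (-2/45)·5/2 = 1/2 ✓
b·c²: 11/18·1 + (-2/45)·25/4 = 1/3 ✓
b·Ac: (-2/45)·(-15/4) = 1/6 ✓; 3 stages ⇒ order 3.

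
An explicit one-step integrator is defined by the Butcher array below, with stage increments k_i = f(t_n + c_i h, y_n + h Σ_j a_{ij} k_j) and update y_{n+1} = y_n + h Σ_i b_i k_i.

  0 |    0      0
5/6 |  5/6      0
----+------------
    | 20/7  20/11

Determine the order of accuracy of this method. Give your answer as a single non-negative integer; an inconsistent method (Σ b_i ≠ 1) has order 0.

0

b = (20/7, 20/11)
c = (0, 5/6)
Σ b_i: 20/7·1 + 20/11·1 = 360/77 ≠ 1 ⇒ order 0.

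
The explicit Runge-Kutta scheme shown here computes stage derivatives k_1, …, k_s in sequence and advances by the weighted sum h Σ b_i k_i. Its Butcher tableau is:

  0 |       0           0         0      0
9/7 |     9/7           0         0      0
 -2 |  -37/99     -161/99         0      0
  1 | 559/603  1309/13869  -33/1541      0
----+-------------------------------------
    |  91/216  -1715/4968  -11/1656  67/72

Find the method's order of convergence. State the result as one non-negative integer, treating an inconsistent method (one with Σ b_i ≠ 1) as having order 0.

b = (91/216, -1715/4968, -11/1656, 67/72)
c = (0, 9/7, -2, 1)
Ac = (0, 0, -23/11, 11/67)
Σ b_i: 91/216·1 + (-1715/4968)·1 + (-11/1656)·1 + 67/72·1 = 1 ✓
b·c: (-1715/4968)·9/7 + (-11/1656)·(-2) + 67/72·1 = 1/2 ✓
b·c²: (-1715/4968)·81/49 + (-11/1656)·4 + 67/72·1 = 1/3 ✓
b·Ac: (-11/1656)·(-23/11) + 67/72·11/67 = 1/6 ✓
b·c³: (-1715/4968)·729/343 + (-11/1656)·(-8) + 67/72·1 = 1/4 ✓
b·(c∘Ac): (-11/1656)·46/11 + 67/72·11/67 = 1/8 ✓
b·Ac²: (-11/1656)·(-207/77) + 67/72·33/469 = 1/12 ✓
b·A²c: 67/72·3/67 = 1/24 ✓; 4 stages ⇒ order 4.

4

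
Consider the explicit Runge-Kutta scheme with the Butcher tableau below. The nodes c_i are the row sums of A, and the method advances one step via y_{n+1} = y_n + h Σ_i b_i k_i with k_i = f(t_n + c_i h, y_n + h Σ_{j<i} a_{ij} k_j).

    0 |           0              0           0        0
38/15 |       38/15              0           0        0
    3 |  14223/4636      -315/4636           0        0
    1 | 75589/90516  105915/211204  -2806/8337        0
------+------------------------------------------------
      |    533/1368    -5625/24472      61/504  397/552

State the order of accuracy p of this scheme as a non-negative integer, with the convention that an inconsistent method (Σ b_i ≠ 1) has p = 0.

b = (533/1368, -5625/24472, 61/504, 397/552)
c = (0, 38/15, 3, 1)
Ac = (0, 0, -21/122, 207/794)
Σ b_i: 533/1368·1 + (-5625/24472)·1 + 61/504·1 + 397/552·1 = 1 ✓
b·c: (-5625/24472)·38/15 + 61/504·3 + 397/552·1 = 1/2 ✓
b·c²: (-5625/24472)·1444/225 + 61/504·9 + 397/552·1 = 1/3 ✓
b·Ac: 61/504·(-21/122) + 397/552·207/794 = 1/6 ✓
b·c³: (-5625/24472)·54872/3375 + 61/504·27 + 397/552·1 = 1/4 ✓
b·(c∘Ac): 61/504·(-63/122) + 397/552·207/794 = 1/8 ✓
b·Ac²: 61/504·(-133/305) + 397/552·1127/5955 = 1/12 ✓
b·A²c: 397/552·23/397 = 1/24 ✓; 4 stages ⇒ order 4.

4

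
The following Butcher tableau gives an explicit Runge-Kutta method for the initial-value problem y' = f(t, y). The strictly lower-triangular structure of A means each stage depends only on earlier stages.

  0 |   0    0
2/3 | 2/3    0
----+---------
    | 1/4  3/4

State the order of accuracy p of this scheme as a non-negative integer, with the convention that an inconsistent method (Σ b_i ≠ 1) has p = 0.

b = (1/4, 3/4)
c = (0, 2/3)
Σ b_i: 1/4·1 + 3/4·1 = 1 ✓
b·c: 3/4·2/3 = 1/2 ✓; 2 stages ⇒ order 2.

2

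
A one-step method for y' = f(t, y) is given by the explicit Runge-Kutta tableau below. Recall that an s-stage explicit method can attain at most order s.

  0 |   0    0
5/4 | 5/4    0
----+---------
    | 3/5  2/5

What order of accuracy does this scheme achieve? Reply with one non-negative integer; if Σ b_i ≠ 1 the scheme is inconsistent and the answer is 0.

2

b = (3/5, 2/5)
c = (0, 5/4)
Σ b_i: 3/5·1 + 2/5·1 = 1 ✓
b·c: 2/5·5/4 = 1/2 ✓; 2 stages ⇒ order 2.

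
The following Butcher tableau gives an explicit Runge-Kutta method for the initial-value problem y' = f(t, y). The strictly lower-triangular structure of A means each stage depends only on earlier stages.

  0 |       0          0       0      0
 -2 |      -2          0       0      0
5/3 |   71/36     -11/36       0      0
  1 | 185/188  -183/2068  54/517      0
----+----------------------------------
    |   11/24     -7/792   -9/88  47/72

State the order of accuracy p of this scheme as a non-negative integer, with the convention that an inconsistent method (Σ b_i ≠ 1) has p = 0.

b = (11/24, -7/792, -9/88, 47/72)
c = (0, -2, 5/3, 1)
Ac = (0, 0, 11/18, 33/94)
Σ b_i: 11/24·1 + (-7/792)·1 + (-9/88)·1 + 47/72·1 = 1 ✓
b·c: (-7/792)·(-2) + (-9/88)·5/3 + 47/72·1 = 1/2 ✓
b·c²: (-7/792)·4 + (-9/88)·25/9 + 47/72·1 = 1/3 ✓
b·Ac: (-9/88)·11/18 + 47/72·33/94 = 1/6 ✓
b·c³: (-7/792)·(-8) + (-9/88)·125/27 + 47/72·1 = 1/4 ✓
b·(c∘Ac): (-9/88)·55/54 + 47/72·33/94 = 1/8 ✓
b·Ac²: (-9/88)·(-11/9) + 47/72·(-3/47) = 1/12 ✓
b·A²c: 47/72·3/47 = 1/24 ✓; 4 stages ⇒ order 4.

4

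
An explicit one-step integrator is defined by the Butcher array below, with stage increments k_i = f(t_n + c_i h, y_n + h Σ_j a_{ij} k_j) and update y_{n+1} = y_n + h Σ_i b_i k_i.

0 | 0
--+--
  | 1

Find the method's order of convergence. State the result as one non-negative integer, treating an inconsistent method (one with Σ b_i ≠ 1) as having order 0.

b = (1)
c = (0)
Σ b_i: 1·1 = 1 ✓; 1 stage ⇒ order 1.

1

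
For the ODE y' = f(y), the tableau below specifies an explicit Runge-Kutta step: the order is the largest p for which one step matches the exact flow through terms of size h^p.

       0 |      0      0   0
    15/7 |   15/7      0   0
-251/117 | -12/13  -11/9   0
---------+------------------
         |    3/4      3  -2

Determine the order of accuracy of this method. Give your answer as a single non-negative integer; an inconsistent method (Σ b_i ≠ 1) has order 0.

0

b = (3/4, 3, -2)
c = (0, 15/7, -251/117)
Ac = (0, 0, -55/21)
Σ b_i: 3/4·1 + 3·1 + (-2)·1 = 7/4 ≠ 1 ⇒ order 0.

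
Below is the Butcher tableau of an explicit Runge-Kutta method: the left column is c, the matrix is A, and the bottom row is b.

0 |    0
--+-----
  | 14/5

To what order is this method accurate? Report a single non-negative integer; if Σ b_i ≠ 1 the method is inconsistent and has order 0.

0

b = (14/5)
c = (0)
Σ b_i: 14/5·1 = 14/5 ≠ 1 ⇒ order 0.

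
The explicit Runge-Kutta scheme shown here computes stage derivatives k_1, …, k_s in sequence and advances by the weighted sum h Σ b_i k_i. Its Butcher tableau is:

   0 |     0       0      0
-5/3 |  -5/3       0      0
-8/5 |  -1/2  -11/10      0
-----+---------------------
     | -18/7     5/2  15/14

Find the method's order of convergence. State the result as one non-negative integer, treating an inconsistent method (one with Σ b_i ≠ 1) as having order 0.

b = (-18/7, 5/2, 15/14)
c = (0, -5/3, -8/5)
Ac = (0, 0, 11/6)
Σ b_i: (-18/7)·1 + 5/2·1 + 15/14·1 = 1 ✓
b·c: 5/2·(-5/3) + 15/14·(-8/5) = -247/42 ≠ 1/2 ⇒ order 1.

1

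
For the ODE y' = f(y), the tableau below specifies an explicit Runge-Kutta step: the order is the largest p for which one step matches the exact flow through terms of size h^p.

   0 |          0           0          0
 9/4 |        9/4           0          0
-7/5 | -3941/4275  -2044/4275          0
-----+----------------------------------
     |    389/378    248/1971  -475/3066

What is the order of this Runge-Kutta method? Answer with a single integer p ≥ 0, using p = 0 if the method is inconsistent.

b = (389/378, 248/1971, -475/3066)
c = (0, 9/4, -7/5)
Ac = (0, 0, -511/475)
Σ b_i: 389/378·1 + 248/1971·1 + (-475/3066)·1 = 1 ✓
b·c: 248/1971·9/4 + (-475/3066)·(-7/5) = 1/2 ✓
b·c²: 248/1971·81/16 + (-475/3066)·49/25 = 1/3 ✓
b·Ac: (-475/3066)·(-511/475) = 1/6 ✓; 3 stages ⇒ order 3.

3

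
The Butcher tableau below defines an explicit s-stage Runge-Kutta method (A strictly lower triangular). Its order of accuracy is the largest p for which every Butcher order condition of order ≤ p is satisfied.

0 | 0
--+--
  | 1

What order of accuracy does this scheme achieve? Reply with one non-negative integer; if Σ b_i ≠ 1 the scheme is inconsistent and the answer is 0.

1

b = (1)
c = (0)
Σ b_i: 1·1 = 1 ✓; 1 stage ⇒ order 1.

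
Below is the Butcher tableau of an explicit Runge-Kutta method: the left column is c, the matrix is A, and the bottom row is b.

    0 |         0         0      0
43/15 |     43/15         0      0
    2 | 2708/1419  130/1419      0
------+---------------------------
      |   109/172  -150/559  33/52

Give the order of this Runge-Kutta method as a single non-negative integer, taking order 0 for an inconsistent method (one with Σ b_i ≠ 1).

b = (109/172, -150/559, 33/52)
c = (0, 43/15, 2)
Ac = (0, 0, 26/99)
Σ b_i: 109/172·1 + (-150/559)·1 + 33/52·1 = 1 ✓
b·c: (-150/559)·43/15 + 33/52·2 = 1/2 ✓
b·c²: (-150/559)·1849/225 + 33/52·4 = 1/3 ✓
b·Ac: 33/52·26/99 = 1/6 ✓; 3 stages ⇒ order 3.

3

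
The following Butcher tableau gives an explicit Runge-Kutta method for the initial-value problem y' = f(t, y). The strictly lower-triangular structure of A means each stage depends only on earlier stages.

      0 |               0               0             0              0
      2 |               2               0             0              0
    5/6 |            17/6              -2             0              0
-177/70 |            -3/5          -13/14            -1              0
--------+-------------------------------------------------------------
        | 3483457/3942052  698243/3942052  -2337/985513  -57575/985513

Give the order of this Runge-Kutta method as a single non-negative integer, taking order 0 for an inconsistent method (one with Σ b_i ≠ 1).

3

b = (3483457/3942052, 698243/3942052, -2337/985513, -57575/985513)
c = (0, 2, 5/6, -177/70)
Ac = (0, 0, -4, -113/42)
Σ b_i: 3483457/3942052·1 + 698243/3942052·1 + (-2337/985513)·1 + (-57575/985513)·1 = 1 ✓
b·c: 698243/3942052·2 + (-2337/985513)·5/6 + (-57575/985513)·(-177/70) = 1/2 ✓
b·c²: 698243/3942052·4 + (-2337/985513)·25/36 + (-57575/985513)·31329/4900 = 1/3 ✓
b·Ac: (-2337/985513)·(-4) + (-57575/985513)·(-113/42) = 1/6 ✓
b·c³: 698243/3942052·8 + (-2337/985513)·125/216 + (-57575/985513)·(-5545233/343000) = 2930685077/1241746380 ≠ 1/4 ⇒ order 3.
b·(c∘Ac): (-2337/985513)·(-10/3) + (-57575/985513)·6667/980 = -1535585/3942052 ≠ 1/8
b·Ac²: (-2337/985513)·(-8) + (-57575/985513)·(-1111/252) = 9811031/35478468 ≠ 1/12
b·A²c: (-57575/985513)·4 = -230300/985513 ≠ 1/24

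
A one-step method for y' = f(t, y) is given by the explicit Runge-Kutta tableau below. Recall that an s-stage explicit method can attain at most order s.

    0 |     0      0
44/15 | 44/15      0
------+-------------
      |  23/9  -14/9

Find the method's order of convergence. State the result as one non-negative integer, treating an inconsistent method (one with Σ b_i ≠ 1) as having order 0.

1

b = (23/9, -14/9)
c = (0, 44/15)
Σ b_i: 23/9·1 + (-14/9)·1 = 1 ✓
b·c: (-14/9)·44/15 = -616/135 ≠ 1/2 ⇒ order 1.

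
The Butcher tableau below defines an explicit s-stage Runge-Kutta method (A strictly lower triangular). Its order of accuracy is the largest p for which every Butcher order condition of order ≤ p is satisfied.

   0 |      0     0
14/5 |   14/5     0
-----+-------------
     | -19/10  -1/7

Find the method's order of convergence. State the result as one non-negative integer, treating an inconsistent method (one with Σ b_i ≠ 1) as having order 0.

0

b = (-19/10, -1/7)
c = (0, 14/5)
Σ b_i: (-19/10)·1 + (-1/7)·1 = -143/70 ≠ 1 ⇒ order 0.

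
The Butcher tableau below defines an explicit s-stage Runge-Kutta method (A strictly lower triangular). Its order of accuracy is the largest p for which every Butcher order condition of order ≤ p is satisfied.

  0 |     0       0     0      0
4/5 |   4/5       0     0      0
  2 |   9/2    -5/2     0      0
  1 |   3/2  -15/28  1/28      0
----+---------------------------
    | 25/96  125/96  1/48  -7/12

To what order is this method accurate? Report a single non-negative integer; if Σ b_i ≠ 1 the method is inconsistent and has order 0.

4

b = (25/96, 125/96, 1/48, -7/12)
c = (0, 4/5, 2, 1)
Ac = (0, 0, -2, -5/14)
Σ b_i: 25/96·1 + 125/96·1 + 1/48·1 + (-7/12)·1 = 1 ✓
b·c: 125/96·4/5 + 1/48·2 + (-7/12)·1 = 1/2 ✓
b·c²: 125/96·16/25 + 1/48·4 + (-7/12)·1 = 1/3 ✓
b·Ac: 1/48·(-2) + (-7/12)·(-5/14) = 1/6 ✓
b·c³: 125/96·64/125 + 1/48·8 + (-7/12)·1 = 1/4 ✓
b·(c∘Ac): 1/48·(-4) + (-7/12)·(-5/14) = 1/8 ✓
b·Ac²: 1/48·(-8/5) + (-7/12)·(-1/5) = 1/12 ✓
b·A²c: (-7/12)·(-1/14) = 1/24 ✓; 4 stages ⇒ order 4.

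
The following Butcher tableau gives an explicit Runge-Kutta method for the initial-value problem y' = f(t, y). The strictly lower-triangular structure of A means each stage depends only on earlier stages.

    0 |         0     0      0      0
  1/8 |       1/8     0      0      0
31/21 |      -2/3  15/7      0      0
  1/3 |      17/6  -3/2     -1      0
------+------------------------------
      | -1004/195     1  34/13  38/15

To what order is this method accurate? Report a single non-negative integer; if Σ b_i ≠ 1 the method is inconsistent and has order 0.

b = (-1004/195, 1, 34/13, 38/15)
c = (0, 1/8, 31/21, 1/3)
Ac = (0, 0, 15/56, -559/336)
Σ b_i: (-1004/195)·1 + 1·1 + 34/13·1 + 38/15·1 = 1 ✓
b·c: 1·1/8 + 34/13·31/21 + 38/15·1/3 = 158239/32760 ≠ 1/2 ⇒ order 1.

1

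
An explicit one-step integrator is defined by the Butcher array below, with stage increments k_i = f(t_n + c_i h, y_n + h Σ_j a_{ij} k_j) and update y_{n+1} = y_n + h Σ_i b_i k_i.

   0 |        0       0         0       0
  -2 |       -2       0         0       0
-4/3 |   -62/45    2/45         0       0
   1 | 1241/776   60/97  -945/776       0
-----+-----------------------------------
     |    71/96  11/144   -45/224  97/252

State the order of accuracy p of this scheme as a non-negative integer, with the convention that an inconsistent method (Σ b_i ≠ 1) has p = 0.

4

b = (71/96, 11/144, -45/224, 97/252)
c = (0, -2, -4/3, 1)
Ac = (0, 0, -4/45, 75/194)
Σ b_i: 71/96·1 + 11/144·1 + (-45/224)·1 + 97/252·1 = 1 ✓
b·c: 11/144·(-2) + (-45/224)·(-4/3) + 97/252·1 = 1/2 ✓
b·c²: 11/144·4 + (-45/224)·16/9 + 97/252·1 = 1/3 ✓
b·Ac: (-45/224)·(-4/45) + 97/252·75/194 = 1/6 ✓
b·c³: 11/144·(-8) + (-45/224)·(-64/27) + 97/252·1 = 1/4 ✓
b·(c∘Ac): (-45/224)·16/135 + 97/252·75/194 = 1/8 ✓
b·Ac²: (-45/224)·8/45 + 97/252·30/97 = 1/12 ✓
b·A²c: 97/252·21/194 = 1/24 ✓; 4 stages ⇒ order 4.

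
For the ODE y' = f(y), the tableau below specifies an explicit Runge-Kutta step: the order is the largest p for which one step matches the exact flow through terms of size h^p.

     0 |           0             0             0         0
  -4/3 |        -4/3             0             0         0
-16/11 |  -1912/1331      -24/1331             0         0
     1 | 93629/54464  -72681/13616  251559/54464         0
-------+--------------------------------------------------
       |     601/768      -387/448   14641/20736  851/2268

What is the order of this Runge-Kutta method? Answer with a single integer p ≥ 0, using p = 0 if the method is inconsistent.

b = (601/768, -387/448, 14641/20736, 851/2268)
c = (0, -4/3, -16/11, 1)
Ac = (0, 0, 32/1331, 679/1702)
Σ b_i: 601/768·1 + (-387/448)·1 + 14641/20736·1 + 851/2268·1 = 1 ✓
b·c: (-387/448)·(-4/3) + 14641/20736·(-16/11) + 851/2268·1 = 1/2 ✓
b·c²: (-387/448)·16/9 + 14641/20736·256/121 + 851/2268·1 = 1/3 ✓
b·Ac: 14641/20736·32/1331 + 851/2268·679/1702 = 1/6 ✓
b·c³: (-387/448)·(-64/27) + 14641/20736·(-4096/1331) + 851/2268·1 = 1/4 ✓
b·(c∘Ac): 14641/20736·(-512/14641) + 851/2268·679/1702 = 1/8 ✓
b·Ac²: 14641/20736·(-128/3993) + 851/2268·721/2553 = 1/12 ✓
b·A²c: 851/2268·189/1702 = 1/24 ✓; 4 stages ⇒ order 4.

4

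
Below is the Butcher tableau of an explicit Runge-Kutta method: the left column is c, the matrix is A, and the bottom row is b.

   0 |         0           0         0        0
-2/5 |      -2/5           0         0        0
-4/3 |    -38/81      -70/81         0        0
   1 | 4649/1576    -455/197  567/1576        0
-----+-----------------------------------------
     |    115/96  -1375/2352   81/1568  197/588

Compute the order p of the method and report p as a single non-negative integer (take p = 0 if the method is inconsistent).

b = (115/96, -1375/2352, 81/1568, 197/588)
c = (0, -2/5, -4/3, 1)
Ac = (0, 0, 28/81, 175/394)
Σ b_i: 115/96·1 + (-1375/2352)·1 + 81/1568·1 + 197/588·1 = 1 ✓
b·c: (-1375/2352)·(-2/5) + 81/1568·(-4/3) + 197/588·1 = 1/2 ✓
b·c²: (-1375/2352)·4/25 + 81/1568·16/9 + 197/588·1 = 1/3 ✓
b·Ac: 81/1568·28/81 + 197/588·175/394 = 1/6 ✓
b·c³: (-1375/2352)·(-8/125) + 81/1568·(-64/27) + 197/588·1 = 1/4 ✓
b·(c∘Ac): 81/1568·(-112/243) + 197/588·175/394 = 1/8 ✓
b·Ac²: 81/1568·(-56/405) + 197/588·266/985 = 1/12 ✓
b·A²c: 197/588·49/394 = 1/24 ✓; 4 stages ⇒ order 4.

4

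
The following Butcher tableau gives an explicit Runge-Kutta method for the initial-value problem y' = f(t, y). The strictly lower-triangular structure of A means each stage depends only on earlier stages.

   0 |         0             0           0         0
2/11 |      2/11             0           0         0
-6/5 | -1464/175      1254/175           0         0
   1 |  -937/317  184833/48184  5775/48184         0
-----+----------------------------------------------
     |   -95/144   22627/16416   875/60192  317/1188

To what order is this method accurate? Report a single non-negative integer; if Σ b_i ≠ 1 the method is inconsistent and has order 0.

4

b = (-95/144, 22627/16416, 875/60192, 317/1188)
c = (0, 2/11, -6/5, 1)
Ac = (0, 0, 228/175, 351/634)
Σ b_i: (-95/144)·1 + 22627/16416·1 + 875/60192·1 + 317/1188·1 = 1 ✓
b·c: 22627/16416·2/11 + 875/60192·(-6/5) + 317/1188·1 = 1/2 ✓
b·c²: 22627/16416·4/121 + 875/60192·36/25 + 317/1188·1 = 1/3 ✓
b·Ac: 875/60192·228/175 + 317/1188·351/634 = 1/6 ✓
b·c³: 22627/16416·8/1331 + 875/60192·(-216/125) + 317/1188·1 = 1/4 ✓
b·(c∘Ac): 875/60192·(-1368/875) + 317/1188·351/634 = 1/8 ✓
b·Ac²: 875/60192·456/1925 + 317/1188·1044/3487 = 1/12 ✓
b·A²c: 317/1188·99/634 = 1/24 ✓; 4 stages ⇒ order 4.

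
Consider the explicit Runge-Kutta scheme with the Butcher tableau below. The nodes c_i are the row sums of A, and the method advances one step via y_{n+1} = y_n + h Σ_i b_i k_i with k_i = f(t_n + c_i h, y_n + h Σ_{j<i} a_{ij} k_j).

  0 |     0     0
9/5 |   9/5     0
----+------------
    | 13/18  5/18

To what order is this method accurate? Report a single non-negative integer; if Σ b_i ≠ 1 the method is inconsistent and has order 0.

b = (13/18, 5/18)
c = (0, 9/5)
Σ b_i: 13/18·1 + 5/18·1 = 1 ✓
b·c: 5/18·9/5 = 1/2 ✓; 2 stages ⇒ order 2.

2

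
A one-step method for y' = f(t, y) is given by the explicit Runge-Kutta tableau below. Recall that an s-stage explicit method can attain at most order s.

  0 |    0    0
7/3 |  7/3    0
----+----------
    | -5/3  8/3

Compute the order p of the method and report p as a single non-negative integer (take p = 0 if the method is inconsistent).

1

b = (-5/3, 8/3)
c = (0, 7/3)
Σ b_i: (-5/3)·1 + 8/3·1 = 1 ✓
b·c: 8/3·7/3 = 56/9 ≠ 1/2 ⇒ order 1.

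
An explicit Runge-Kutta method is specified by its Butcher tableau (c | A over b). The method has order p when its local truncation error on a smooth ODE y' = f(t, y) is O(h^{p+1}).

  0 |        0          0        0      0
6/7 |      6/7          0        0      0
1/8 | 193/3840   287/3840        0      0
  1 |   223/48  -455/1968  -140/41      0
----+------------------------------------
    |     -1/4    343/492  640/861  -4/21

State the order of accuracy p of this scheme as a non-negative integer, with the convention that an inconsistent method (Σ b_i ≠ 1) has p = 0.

b = (-1/4, 343/492, 640/861, -4/21)
c = (0, 6/7, 1/8, 1)
Ac = (0, 0, 41/640, -5/8)
Σ b_i: (-1/4)·1 + 343/492·1 + 640/861·1 + (-4/21)·1 = 1 ✓
b·c: 343/492·6/7 + 640/861·1/8 + (-4/21)·1 = 1/2 ✓
b·c²: 343/492·36/49 + 640/861·1/64 + (-4/21)·1 = 1/3 ✓
b·Ac: 640/861·41/640 + (-4/21)·(-5/8) = 1/6 ✓
b·c³: 343/492·216/343 + 640/861·1/512 + (-4/21)·1 = 1/4 ✓
b·(c∘Ac): 640/861·41/5120 + (-4/21)·(-5/8) = 1/8 ✓
b·Ac²: 640/861·123/2240 + (-4/21)·(-25/112) = 1/12 ✓
b·A²c: (-4/21)·(-7/32) = 1/24 ✓; 4 stages ⇒ order 4.

4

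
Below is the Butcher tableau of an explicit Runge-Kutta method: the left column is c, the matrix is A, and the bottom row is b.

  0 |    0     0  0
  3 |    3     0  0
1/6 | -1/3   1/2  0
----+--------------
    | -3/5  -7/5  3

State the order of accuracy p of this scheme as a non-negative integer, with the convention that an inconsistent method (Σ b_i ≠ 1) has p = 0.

1

b = (-3/5, -7/5, 3)
c = (0, 3, 1/6)
Ac = (0, 0, 3/2)
Σ b_i: (-3/5)·1 + (-7/5)·1 + 3·1 = 1 ✓
b·c: (-7/5)·3 + 3·1/6 = -37/10 ≠ 1/2 ⇒ order 1.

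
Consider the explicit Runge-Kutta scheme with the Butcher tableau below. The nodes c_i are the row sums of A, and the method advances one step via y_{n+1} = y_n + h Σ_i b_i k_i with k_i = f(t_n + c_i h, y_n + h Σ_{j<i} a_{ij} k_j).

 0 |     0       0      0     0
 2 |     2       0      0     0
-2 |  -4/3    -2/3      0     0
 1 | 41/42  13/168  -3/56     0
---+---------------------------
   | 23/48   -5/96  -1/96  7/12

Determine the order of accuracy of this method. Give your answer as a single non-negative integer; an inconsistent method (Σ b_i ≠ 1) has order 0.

b = (23/48, -5/96, -1/96, 7/12)
c = (0, 2, -2, 1)
Ac = (0, 0, -4/3, 11/42)
Σ b_i: 23/48·1 + (-5/96)·1 + (-1/96)·1 + 7/12·1 = 1 ✓
b·c: (-5/96)·2 + (-1/96)·(-2) + 7/12·1 = 1/2 ✓
b·c²: (-5/96)·4 + (-1/96)·4 + 7/12·1 = 1/3 ✓
b·Ac: (-1/96)·(-4/3) + 7/12·11/42 = 1/6 ✓
b·c³: (-5/96)·8 + (-1/96)·(-8) + 7/12·1 = 1/4 ✓
b·(c∘Ac): (-1/96)·8/3 + 7/12·11/42 = 1/8 ✓
b·Ac²: (-1/96)·(-8/3) + 7/12·2/21 = 1/12 ✓
b·A²c: 7/12·1/14 = 1/24 ✓; 4 stages ⇒ order 4.

4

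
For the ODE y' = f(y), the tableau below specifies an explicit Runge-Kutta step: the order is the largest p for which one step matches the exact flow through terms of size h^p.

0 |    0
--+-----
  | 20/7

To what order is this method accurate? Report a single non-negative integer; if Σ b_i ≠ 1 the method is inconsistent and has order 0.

b = (20/7)
c = (0)
Σ b_i: 20/7·1 = 20/7 ≠ 1 ⇒ order 0.

0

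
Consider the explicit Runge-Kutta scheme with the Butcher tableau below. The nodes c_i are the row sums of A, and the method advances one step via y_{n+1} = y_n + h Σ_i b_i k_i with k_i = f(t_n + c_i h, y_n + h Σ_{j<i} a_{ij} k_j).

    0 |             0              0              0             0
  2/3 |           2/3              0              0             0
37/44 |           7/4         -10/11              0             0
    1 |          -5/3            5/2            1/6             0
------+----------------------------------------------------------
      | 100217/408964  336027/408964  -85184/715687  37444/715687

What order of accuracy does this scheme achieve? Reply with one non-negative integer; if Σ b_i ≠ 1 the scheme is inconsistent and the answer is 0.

b = (100217/408964, 336027/408964, -85184/715687, 37444/715687)
c = (0, 2/3, 37/44, 1)
Ac = (0, 0, -20/33, 159/88)
Σ b_i: 100217/408964·1 + 336027/408964·1 + (-85184/715687)·1 + 37444/715687·1 = 1 ✓
b·c: 336027/408964·2/3 + (-85184/715687)·37/44 + 37444/715687·1 = 1/2 ✓
b·c²: 336027/408964·4/9 + (-85184/715687)·1369/1936 + 37444/715687·1 = 1/3 ✓
b·Ac: (-85184/715687)·(-20/33) + 37444/715687·159/88 = 1/6 ✓
b·c³: 336027/408964·8/27 + (-85184/715687)·50653/85184 + 37444/715687·1 = 207035/920169 ≠ 1/4 ⇒ order 3.
b·(c∘Ac): (-85184/715687)·(-185/363) + 37444/715687·159/88 = 95201/613446 ≠ 1/8
b·Ac²: (-85184/715687)·(-40/99) + 37444/715687·42827/34848 = 63704657/566824104 ≠ 1/12
b·A²c: 37444/715687·(-10/99) = -34040/6441183 ≠ 1/24

3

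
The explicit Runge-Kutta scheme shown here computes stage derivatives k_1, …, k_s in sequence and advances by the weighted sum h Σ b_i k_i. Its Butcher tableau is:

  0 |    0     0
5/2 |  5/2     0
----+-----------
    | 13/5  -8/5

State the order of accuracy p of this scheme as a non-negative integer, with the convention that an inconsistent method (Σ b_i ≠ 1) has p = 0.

b = (13/5, -8/5)
c = (0, 5/2)
Σ b_i: 13/5·1 + (-8/5)·1 = 1 ✓
b·c: (-8/5)·5/2 = -4 ≠ 1/2 ⇒ order 1.

1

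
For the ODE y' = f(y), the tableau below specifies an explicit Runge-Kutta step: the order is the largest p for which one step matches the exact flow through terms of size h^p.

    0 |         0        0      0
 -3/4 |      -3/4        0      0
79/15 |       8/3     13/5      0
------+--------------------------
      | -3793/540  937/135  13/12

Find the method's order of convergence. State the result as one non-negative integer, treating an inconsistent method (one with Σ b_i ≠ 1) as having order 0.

2

b = (-3793/540, 937/135, 13/12)
c = (0, -3/4, 79/15)
Ac = (0, 0, -39/20)
Σ b_i: (-3793/540)·1 + 937/135·1 + 13/12·1 = 1 ✓
b·c: 937/135·(-3/4) + 13/12·79/15 = 1/2 ✓
b·c²: 937/135·9/16 + 13/12·6241/225 = 366697/10800 ≠ 1/3 ⇒ order 2.
b·Ac: 13/12·(-39/20) = -169/80 ≠ 1/6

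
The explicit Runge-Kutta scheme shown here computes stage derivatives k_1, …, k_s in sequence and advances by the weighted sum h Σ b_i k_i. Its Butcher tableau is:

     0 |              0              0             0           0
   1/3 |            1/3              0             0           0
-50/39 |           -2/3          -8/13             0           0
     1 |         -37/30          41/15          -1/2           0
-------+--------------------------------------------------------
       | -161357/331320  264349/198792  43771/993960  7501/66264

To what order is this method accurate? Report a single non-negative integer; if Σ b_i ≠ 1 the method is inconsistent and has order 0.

b = (-161357/331320, 264349/198792, 43771/993960, 7501/66264)
c = (0, 1/3, -50/39, 1)
Ac = (0, 0, -8/39, 908/585)
Σ b_i: (-161357/331320)·1 + 264349/198792·1 + 43771/993960·1 + 7501/66264·1 = 1 ✓
b·c: 264349/198792·1/3 + 43771/993960·(-50/39) + 7501/66264·1 = 1/2 ✓
b·c²: 264349/198792·1/9 + 43771/993960·2500/1521 + 7501/66264·1 = 1/3 ✓
b·Ac: 43771/993960·(-8/39) + 7501/66264·908/585 = 1/6 ✓
b·c³: 264349/198792·1/27 + 43771/993960·(-125000/59319) + 7501/66264·1 = 270005/3876444 ≠ 1/4 ⇒ order 3.
b·(c∘Ac): 43771/993960·400/1521 + 7501/66264·908/585 = 418837/2236410 ≠ 1/8
b·Ac²: 43771/993960·(-8/117) + 7501/66264·(-11821/22815) = -159353/2584296 ≠ 1/12
b·A²c: 7501/66264·4/39 = 577/49698 ≠ 1/24

3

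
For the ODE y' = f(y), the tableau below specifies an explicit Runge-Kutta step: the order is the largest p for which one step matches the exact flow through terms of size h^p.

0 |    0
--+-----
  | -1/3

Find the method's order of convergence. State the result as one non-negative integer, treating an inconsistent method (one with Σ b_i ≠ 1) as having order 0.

b = (-1/3)
c = (0)
Σ b_i: (-1/3)·1 = -1/3 ≠ 1 ⇒ order 0.

0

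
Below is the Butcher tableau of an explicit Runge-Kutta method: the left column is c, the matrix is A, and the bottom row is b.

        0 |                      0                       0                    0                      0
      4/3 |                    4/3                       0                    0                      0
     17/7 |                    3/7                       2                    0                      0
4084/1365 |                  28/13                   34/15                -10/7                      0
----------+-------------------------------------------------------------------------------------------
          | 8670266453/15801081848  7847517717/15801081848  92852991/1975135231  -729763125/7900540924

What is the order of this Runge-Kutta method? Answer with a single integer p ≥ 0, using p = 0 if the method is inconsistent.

b = (8670266453/15801081848, 7847517717/15801081848, 92852991/1975135231, -729763125/7900540924)
c = (0, 4/3, 17/7, 4084/1365)
Ac = (0, 0, 8/3, -986/2205)
Σ b_i: 8670266453/15801081848·1 + 7847517717/15801081848·1 + 92852991/1975135231·1 + (-729763125/7900540924)·1 = 1 ✓
b·c: 7847517717/15801081848·4/3 + 92852991/1975135231·17/7 + (-729763125/7900540924)·4084/1365 = 1/2 ✓
b·c²: 7847517717/15801081848·16/9 + 92852991/1975135231·289/49 + (-729763125/7900540924)·16679056/1863225 = 1/3 ✓
b·Ac: 92852991/1975135231·8/3 + (-729763125/7900540924)·(-986/2205) = 1/6 ✓
b·c³: 7847517717/15801081848·64/27 + 92852991/1975135231·4913/343 + (-729763125/7900540924)·68117264704/2543302125 = -144042301147/231090822027 ≠ 1/4 ⇒ order 3.
b·(c∘Ac): 92852991/1975135231·136/21 + (-729763125/7900540924)·(-4026824/3009825) = 53261454478/124433519553 ≠ 1/8
b·Ac²: 92852991/1975135231·32/9 + (-729763125/7900540924)·(-203558/46305) = 142651964593/248867039106 ≠ 1/12
b·A²c: (-729763125/7900540924)·(-80/21) = 695012500/1975135231 ≠ 1/24

3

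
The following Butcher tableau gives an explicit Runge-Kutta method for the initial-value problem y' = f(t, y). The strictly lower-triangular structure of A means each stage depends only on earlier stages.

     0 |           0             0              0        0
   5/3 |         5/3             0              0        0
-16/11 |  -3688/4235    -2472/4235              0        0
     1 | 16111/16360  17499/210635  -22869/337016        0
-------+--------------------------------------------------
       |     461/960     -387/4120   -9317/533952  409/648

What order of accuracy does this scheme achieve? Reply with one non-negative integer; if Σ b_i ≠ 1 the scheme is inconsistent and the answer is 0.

b = (461/960, -387/4120, -9317/533952, 409/648)
c = (0, 5/3, -16/11, 1)
Ac = (0, 0, -824/847, 97/409)
Σ b_i: 461/960·1 + (-387/4120)·1 + (-9317/533952)·1 + 409/648·1 = 1 ✓
b·c: (-387/4120)·5/3 + (-9317/533952)·(-16/11) + 409/648·1 = 1/2 ✓
b·c²: (-387/4120)·25/9 + (-9317/533952)·256/121 + 409/648·1 = 1/3 ✓
b·Ac: (-9317/533952)·(-824/847) + 409/648·97/409 = 1/6 ✓
b·c³: (-387/4120)·125/27 + (-9317/533952)·(-4096/1331) + 409/648·1 = 1/4 ✓
b·(c∘Ac): (-9317/533952)·13184/9317 + 409/648·97/409 = 1/8 ✓
b·Ac²: (-9317/533952)·(-4120/2541) + 409/648·107/1227 = 1/12 ✓
b·A²c: 409/648·27/409 = 1/24 ✓; 4 stages ⇒ order 4.

4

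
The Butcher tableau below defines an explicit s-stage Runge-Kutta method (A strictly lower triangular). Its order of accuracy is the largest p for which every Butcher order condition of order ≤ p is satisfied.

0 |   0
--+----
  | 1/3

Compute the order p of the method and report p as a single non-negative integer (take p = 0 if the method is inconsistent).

b = (1/3)
c = (0)
Σ b_i: 1/3·1 = 1/3 ≠ 1 ⇒ order 0.

0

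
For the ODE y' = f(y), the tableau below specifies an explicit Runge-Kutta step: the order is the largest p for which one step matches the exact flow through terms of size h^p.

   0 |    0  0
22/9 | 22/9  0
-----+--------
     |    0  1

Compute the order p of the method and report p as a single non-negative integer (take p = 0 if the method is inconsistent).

b = (0, 1)
c = (0, 22/9)
Σ b_i: 1·1 = 1 ✓
b·c: 1·22/9 = 22/9 ≠ 1/2 ⇒ order 1.

1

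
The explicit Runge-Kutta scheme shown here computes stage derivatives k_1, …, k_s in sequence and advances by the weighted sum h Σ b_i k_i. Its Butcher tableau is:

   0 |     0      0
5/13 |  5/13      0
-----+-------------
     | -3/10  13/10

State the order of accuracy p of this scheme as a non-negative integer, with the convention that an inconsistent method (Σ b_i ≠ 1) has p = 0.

2

b = (-3/10, 13/10)
c = (0, 5/13)
Σ b_i: (-3/10)·1 + 13/10·1 = 1 ✓
b·c: 13/10·5/13 = 1/2 ✓; 2 stages ⇒ order 2.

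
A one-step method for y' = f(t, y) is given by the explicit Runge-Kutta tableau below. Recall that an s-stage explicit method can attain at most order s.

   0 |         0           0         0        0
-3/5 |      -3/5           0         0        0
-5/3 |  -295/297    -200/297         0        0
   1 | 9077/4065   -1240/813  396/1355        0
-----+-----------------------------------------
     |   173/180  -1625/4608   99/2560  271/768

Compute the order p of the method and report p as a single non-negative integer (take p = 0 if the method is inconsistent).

4

b = (173/180, -1625/4608, 99/2560, 271/768)
c = (0, -3/5, -5/3, 1)
Ac = (0, 0, 40/99, 116/271)
Σ b_i: 173/180·1 + (-1625/4608)·1 + 99/2560·1 + 271/768·1 = 1 ✓
b·c: (-1625/4608)·(-3/5) + 99/2560·(-5/3) + 271/768·1 = 1/2 ✓
b·c²: (-1625/4608)·9/25 + 99/2560·25/9 + 271/768·1 = 1/3 ✓
b·Ac: 99/2560·40/99 + 271/768·116/271 = 1/6 ✓
b·c³: (-1625/4608)·(-27/125) + 99/2560·(-125/27) + 271/768·1 = 1/4 ✓
b·(c∘Ac): 99/2560·(-200/297) + 271/768·116/271 = 1/8 ✓
b·Ac²: 99/2560·(-8/33) + 271/768·356/1355 = 1/12 ✓
b·A²c: 271/768·32/271 = 1/24 ✓; 4 stages ⇒ order 4.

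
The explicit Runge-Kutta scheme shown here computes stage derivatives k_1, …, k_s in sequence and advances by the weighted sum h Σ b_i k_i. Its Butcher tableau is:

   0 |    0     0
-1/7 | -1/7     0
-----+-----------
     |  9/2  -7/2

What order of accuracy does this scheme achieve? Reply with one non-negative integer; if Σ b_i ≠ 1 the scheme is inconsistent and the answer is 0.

b = (9/2, -7/2)
c = (0, -1/7)
Σ b_i: 9/2·1 + (-7/2)·1 = 1 ✓
b·c: (-7/2)·(-1/7) = 1/2 ✓; 2 stages ⇒ order 2.

2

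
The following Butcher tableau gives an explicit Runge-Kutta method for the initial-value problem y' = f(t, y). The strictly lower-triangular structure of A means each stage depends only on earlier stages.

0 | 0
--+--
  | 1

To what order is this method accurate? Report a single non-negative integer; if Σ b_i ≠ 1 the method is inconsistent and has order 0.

1

b = (1)
c = (0)
Σ b_i: 1·1 = 1 ✓; 1 stage ⇒ order 1.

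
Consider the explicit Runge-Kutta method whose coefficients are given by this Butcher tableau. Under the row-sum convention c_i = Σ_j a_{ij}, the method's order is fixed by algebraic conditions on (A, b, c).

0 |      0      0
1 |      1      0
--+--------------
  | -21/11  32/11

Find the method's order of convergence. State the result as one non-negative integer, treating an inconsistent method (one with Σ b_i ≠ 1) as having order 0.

b = (-21/11, 32/11)
c = (0, 1)
Σ b_i: (-21/11)·1 + 32/11·1 = 1 ✓
b·c: 32/11·1 = 32/11 ≠ 1/2 ⇒ order 1.

1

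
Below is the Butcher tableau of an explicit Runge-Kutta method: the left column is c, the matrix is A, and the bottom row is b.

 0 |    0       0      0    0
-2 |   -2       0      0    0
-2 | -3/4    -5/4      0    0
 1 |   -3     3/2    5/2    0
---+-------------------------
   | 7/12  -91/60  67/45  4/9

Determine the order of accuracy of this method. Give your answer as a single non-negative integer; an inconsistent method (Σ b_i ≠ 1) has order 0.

b = (7/12, -91/60, 67/45, 4/9)
c = (0, -2, -2, 1)
Ac = (0, 0, 5/2, -8)
Σ b_i: 7/12·1 + (-91/60)·1 + 67/45·1 + 4/9·1 = 1 ✓
b·c: (-91/60)·(-2) + 67/45·(-2) + 4/9·1 = 1/2 ✓
b·c²: (-91/60)·4 + 67/45·4 + 4/9·1 = 1/3 ✓
b·Ac: 67/45·5/2 + 4/9·(-8) = 1/6 ✓
b·c³: (-91/60)·(-8) + 67/45·(-8) + 4/9·1 = 2/3 ≠ 1/4 ⇒ order 3.
b·(c∘Ac): 67/45·(-5) + 4/9·(-8) = -11 ≠ 1/8
b·Ac²: 67/45·(-5) + 4/9·16 = -1/3 ≠ 1/12
b·A²c: 4/9·25/4 = 25/9 ≠ 1/24

3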